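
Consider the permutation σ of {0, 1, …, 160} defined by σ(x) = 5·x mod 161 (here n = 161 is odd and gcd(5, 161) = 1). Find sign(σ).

Orbit of 16 under x↦5x: [16, 80, 78, 68, 18, 90, 128]… (length divides ord_161(5)).
5 cycles of lengths [66, 66, 22, 6, 1].
With 5 cycles on 161 points, sign = (−1)^{161−5} = +1.

+1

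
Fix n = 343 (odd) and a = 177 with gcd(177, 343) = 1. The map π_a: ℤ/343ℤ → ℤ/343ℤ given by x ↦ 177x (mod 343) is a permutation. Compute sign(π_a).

+1

Trace 324: π^k(324) = [324, 67, 197, 226, 214, 148, 128] for k=0..6.
31 cycles of lengths [21, 21, 21, 21, 21, 21, 21, 21, 21, 21, 21, 21, 21, 21, 3, 3, 3, 3, 3, 3, 3, 3, 3, 3, 3, 3, 3, 3, 3, 3, 1].
Σ(ℓ_i−1) = 343−31 = 312; sign = (−1)^312 = +1.
The Jacobi symbol (177|343) = +1 (Zolotarev) agrees.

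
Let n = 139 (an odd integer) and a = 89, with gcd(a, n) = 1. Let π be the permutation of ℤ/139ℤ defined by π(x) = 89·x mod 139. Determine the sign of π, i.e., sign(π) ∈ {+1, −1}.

Orbit of 78 under x↦89x: [78, 131, 122, 16, 34, 107, 71]… (length divides ord_139(89)).
Decompose π into cycles: lengths [69, 69, 1] (3 cycles, including the fixed point 0).
sign(π) = (−1)^{n − #cycles} = (−1)^{139−3} = (−1)^136 = +1.
Check: (89/139) = +1 by Zolotarev.

+1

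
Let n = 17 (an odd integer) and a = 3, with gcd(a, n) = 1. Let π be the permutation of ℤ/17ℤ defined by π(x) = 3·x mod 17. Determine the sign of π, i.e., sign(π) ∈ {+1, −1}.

Trace 9: π^k(9) = [9, 10, 13, 5, 15, 11, 16] for k=0..6.
π_3 has 2 disjoint cycles with lengths [16, 1] on {0,…,16}.
sign(π) = (−1)^{n − #cycles} = (−1)^{17−2} = (−1)^15 = -1.

-1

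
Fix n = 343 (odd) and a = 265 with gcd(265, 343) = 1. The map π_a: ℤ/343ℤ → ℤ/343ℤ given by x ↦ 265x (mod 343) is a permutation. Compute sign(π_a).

Trace 34: π^k(34) = [34, 92, 27, 295, 314, 204, 209] for k=0..6.
The orbit structure of x ↦ 265x mod 343: 10 orbits of sizes [98, 98, 98, 14, 14, 14, 2, 2, 2, 1].
With 10 cycles on 343 points, sign = (−1)^{343−10} = -1.
Zolotarev: (265|343) = -1, matching the cycle-count sign.

-1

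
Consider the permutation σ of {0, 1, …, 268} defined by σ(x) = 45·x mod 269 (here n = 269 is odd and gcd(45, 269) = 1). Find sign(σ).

Trace 218: π^k(218) = [218, 126, 21, 138, 23, 228, 38] for k=0..6.
Decompose π into cycles: lengths [134, 134, 1] (3 cycles, including the fixed point 0).
sign(π) = (−1)^{n − #cycles} = (−1)^{269−3} = (−1)^266 = +1.

+1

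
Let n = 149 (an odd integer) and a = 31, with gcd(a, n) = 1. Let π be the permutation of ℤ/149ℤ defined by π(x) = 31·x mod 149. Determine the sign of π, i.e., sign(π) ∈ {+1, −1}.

+1

Start at x=1: 1 → 31 → 67 → 140 → 19 → 142 → 81 → … (one orbit).
Decompose π into cycles: lengths [37, 37, 37, 37, 1] (5 cycles, including the fixed point 0).
With 5 cycles on 149 points, sign = (−1)^{149−5} = +1.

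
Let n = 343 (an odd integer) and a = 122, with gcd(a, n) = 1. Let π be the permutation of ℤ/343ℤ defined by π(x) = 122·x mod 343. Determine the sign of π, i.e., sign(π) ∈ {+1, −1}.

-1

Trace 144: π^k(144) = [144, 75, 232, 178, 107, 20, 39] for k=0..6.
The orbit structure of x ↦ 122x mod 343: 4 orbits of sizes [294, 42, 6, 1].
343 − 4 = 339 transpositions; sign(π) = (−1)^339 = -1.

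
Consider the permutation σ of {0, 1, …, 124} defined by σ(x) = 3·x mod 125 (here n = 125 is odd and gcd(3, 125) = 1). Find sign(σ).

Start at x=119: 119 → 107 → 71 → 88 → 14 → 42 → 1 → … (one orbit).
The orbit structure of x ↦ 3x mod 125: 4 orbits of sizes [100, 20, 4, 1].
Σ(ℓ_i−1) = 125−4 = 121; sign = (−1)^121 = -1.
(3|125)_J = -1 (Zolotarev's lemma cross-check).

-1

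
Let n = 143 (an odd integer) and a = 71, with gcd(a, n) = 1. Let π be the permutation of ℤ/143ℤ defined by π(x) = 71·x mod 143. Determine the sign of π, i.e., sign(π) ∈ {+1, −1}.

-1

Start at x=5: 5 → 69 → 37 → 53 → 45 → 49 → 47 → … (one orbit).
Cycle type of π: 60×2 + 12 + 5×2 + 1; total 6 cycles.
143 − 6 = 137 transpositions; sign(π) = (−1)^137 = -1.
(71|143)_J = -1 (Zolotarev's lemma cross-check).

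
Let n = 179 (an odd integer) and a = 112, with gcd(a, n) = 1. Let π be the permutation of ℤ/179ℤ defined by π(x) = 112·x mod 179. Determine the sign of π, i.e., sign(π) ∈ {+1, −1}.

-1

Trace 96: π^k(96) = [96, 12, 91, 168, 21, 25, 115] for k=0..6.
Cycle lengths of π_112 on ℤ/179ℤ: [178, 1]; 2 cycles in total.
sign(π) = (−1)^{n − #cycles} = (−1)^{179−2} = (−1)^177 = -1.
Via Zolotarev, sign(π_{112}) = (112|179) = -1.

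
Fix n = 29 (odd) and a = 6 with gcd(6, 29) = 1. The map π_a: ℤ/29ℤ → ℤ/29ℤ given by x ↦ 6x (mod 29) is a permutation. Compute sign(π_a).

Orbit of 9 under x↦6x: [9, 25, 5, 1, 6, 7, 13]… (length divides ord_29(6)).
3 cycles of lengths [14, 14, 1].
With 3 cycles on 29 points, sign = (−1)^{29−3} = +1.
(6|29)_J = +1 (Zolotarev's lemma cross-check).

+1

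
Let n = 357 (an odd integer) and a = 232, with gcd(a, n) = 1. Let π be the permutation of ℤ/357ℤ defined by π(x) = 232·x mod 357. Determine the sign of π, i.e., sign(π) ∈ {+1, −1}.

-1

Orbit of 64 under x↦232x: [64, 211, 43, 337, 1, 232, 274]… (length divides ord_357(232)).
π_232 has 42 disjoint cycles with lengths [16, 16, 16, 16, 16, 16, 16, 16, 16, 16, 16, 16, 16, 16, 16, 16, 16, 16, 16, 16, 16, 1, 1, 1, 1, 1, 1, 1, 1, 1, 1, 1, 1, 1, 1, 1, 1, 1, 1, 1, 1, 1] on {0,…,356}.
42 cycles on 357: each ℓ→(−1)^(ℓ−1), product (−1)^315 = -1.
Check: (232/357) = -1 by Zolotarev.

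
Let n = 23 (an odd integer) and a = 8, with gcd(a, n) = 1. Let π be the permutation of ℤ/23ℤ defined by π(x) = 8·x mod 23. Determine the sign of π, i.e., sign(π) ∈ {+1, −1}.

+1

Orbit of 1 under x↦8x: [1, 8, 18, 6, 2, 16, 13]… (length divides ord_23(8)).
3 cycles of lengths [11, 11, 1].
n − c = 23 − 3 = 20; sign = (−1)^20 = +1.
Via Zolotarev, sign(π_{8}) = (8|23) = +1.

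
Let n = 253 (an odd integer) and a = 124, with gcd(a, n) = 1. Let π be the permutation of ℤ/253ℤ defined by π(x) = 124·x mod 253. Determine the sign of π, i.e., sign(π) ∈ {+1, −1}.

Orbit of 1 under x↦124x: [1, 124, 196, 16, 213, 100, 3]… (length divides ord_253(124)).
π_124 has 9 disjoint cycles with lengths [55, 55, 55, 55, 11, 11, 5, 5, 1] on {0,…,252}.
With 9 cycles on 253 points, sign = (−1)^{253−9} = +1.

+1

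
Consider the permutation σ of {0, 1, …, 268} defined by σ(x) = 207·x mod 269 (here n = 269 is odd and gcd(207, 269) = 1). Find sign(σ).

+1

Start at x=62: 62 → 191 → 263 → 103 → 70 → 233 → 80 → … (one orbit).
3 cycles of lengths [134, 134, 1].
Σ(ℓ_i−1) = 269−3 = 266; sign = (−1)^266 = +1.
Via Zolotarev, sign(π_{207}) = (207|269) = +1.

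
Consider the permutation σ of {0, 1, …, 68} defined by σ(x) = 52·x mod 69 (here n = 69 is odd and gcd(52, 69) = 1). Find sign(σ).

+1

Orbit of 1 under x↦52x: [1, 52, 13, 55, 31, 25, 58]… (length divides ord_69(52)).
The orbit structure of x ↦ 52x mod 69: 9 orbits of sizes [11, 11, 11, 11, 11, 11, 1, 1, 1].
sign(π) = (−1)^{n − #cycles} = (−1)^{69−9} = (−1)^60 = +1.
Check: (52/69) = +1 by Zolotarev.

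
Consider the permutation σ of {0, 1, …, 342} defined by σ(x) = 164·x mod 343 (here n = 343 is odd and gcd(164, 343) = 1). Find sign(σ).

Trace 219: π^k(219) = [219, 244, 228, 5, 134, 24, 163] for k=0..6.
Cycle type of π: 294 + 42 + 6 + 1; total 4 cycles.
343 − 4 = 339 transpositions; sign(π) = (−1)^339 = -1.
Via Zolotarev, sign(π_{164}) = (164|343) = -1.

-1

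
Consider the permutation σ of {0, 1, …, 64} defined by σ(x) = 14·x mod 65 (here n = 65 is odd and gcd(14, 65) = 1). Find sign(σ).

+1

Trace 1: π^k(1) = [1, 14] for k=0..1.
The orbit structure of x ↦ 14x mod 65: 39 orbits of sizes [2, 2, 2, 2, 2, 2, 2, 2, 2, 2, 2, 2, 2, 2, 2, 2, 2, 2, 2, 2, 2, 2, 2, 2, 2, 2, 1, 1, 1, 1, 1, 1, 1, 1, 1, 1, 1, 1, 1].
sign(π) = (−1)^{n − #cycles} = (−1)^{65−39} = (−1)^26 = +1.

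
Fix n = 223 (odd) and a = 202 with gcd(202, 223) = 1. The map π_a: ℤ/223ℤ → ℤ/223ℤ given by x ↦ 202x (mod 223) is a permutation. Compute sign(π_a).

Trace 152: π^k(152) = [152, 153, 132, 127, 9, 34, 178] for k=0..6.
π_202 has 3 disjoint cycles with lengths [111, 111, 1] on {0,…,222}.
n − c = 223 − 3 = 220; sign = (−1)^220 = +1.
Zolotarev: (202|223) = +1, matching the cycle-count sign.

+1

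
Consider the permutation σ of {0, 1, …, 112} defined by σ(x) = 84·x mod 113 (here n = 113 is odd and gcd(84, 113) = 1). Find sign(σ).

-1

Start at x=12: 12 → 104 → 35 → 2 → 55 → 100 → 38 → … (one orbit).
Cycle type of π: 112 + 1; total 2 cycles.
sign(π) = (−1)^{n − #cycles} = (−1)^{113−2} = (−1)^111 = -1.
The Jacobi symbol (84|113) = -1 (Zolotarev) agrees.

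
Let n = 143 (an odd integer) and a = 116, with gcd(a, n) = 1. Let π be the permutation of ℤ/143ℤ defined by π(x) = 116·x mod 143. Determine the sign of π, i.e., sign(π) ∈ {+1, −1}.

-1

Start at x=116: 116 → 14 → 51 → 53 → 142 → 27 → 129 → … (one orbit).
π_116 has 20 disjoint cycles with lengths [10, 10, 10, 10, 10, 10, 10, 10, 10, 10, 10, 10, 10, 2, 2, 2, 2, 2, 2, 1] on {0,…,142}.
n − c = 143 − 20 = 123; sign = (−1)^123 = -1.
The Jacobi symbol (116|143) = -1 (Zolotarev) agrees.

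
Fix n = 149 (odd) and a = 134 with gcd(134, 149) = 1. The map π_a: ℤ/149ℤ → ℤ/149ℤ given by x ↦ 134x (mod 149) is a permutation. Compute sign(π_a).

-1

Orbit of 85 under x↦134x: [85, 66, 53, 99, 5, 74, 82]… (length divides ord_149(134)).
π_134 has 2 disjoint cycles with lengths [148, 1] on {0,…,148}.
149 − 2 = 147 transpositions; sign(π) = (−1)^147 = -1.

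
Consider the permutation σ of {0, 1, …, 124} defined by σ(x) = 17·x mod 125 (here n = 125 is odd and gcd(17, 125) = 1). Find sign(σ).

Orbit of 88 under x↦17x: [88, 121, 57, 94, 98, 41, 72]… (length divides ord_125(17)).
Cycle lengths of π_17 on ℤ/125ℤ: [100, 20, 4, 1]; 4 cycles in total.
n − c = 125 − 4 = 121; sign = (−1)^121 = -1.

-1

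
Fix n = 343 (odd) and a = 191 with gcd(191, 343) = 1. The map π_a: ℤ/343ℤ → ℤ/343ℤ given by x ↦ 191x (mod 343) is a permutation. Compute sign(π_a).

+1

Start at x=23: 23 → 277 → 85 → 114 → 165 → 302 → 58 → … (one orbit).
Cycle lengths of π_191 on ℤ/343ℤ: [147, 147, 21, 21, 3, 3, 1]; 7 cycles in total.
With 7 cycles on 343 points, sign = (−1)^{343−7} = +1.
Zolotarev: (191|343) = +1, matching the cycle-count sign.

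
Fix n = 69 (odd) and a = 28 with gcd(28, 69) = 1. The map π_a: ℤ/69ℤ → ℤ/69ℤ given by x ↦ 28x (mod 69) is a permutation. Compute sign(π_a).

Orbit of 25 under x↦28x: [25, 10, 4, 43, 31, 40, 16]… (length divides ord_69(28)).
Cycle type of π: 22×3 + 1×3; total 6 cycles.
6 cycles on 69: each ℓ→(−1)^(ℓ−1), product (−1)^63 = -1.

-1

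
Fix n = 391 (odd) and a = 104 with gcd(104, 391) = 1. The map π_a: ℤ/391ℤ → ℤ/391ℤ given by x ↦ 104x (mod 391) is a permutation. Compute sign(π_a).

Trace 35: π^k(35) = [35, 121, 72, 59, 271, 32, 200] for k=0..6.
π_104 has 9 disjoint cycles with lengths [88, 88, 88, 88, 11, 11, 8, 8, 1] on {0,…,390}.
9 cycles on 391: each ℓ→(−1)^(ℓ−1), product (−1)^382 = +1.
(104|391)_J = +1 (Zolotarev's lemma cross-check).

+1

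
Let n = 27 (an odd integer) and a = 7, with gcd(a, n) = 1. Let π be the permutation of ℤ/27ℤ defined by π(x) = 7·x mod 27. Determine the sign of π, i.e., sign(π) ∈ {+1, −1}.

+1

Trace 10: π^k(10) = [10, 16, 4, 1, 7, 22, 19] for k=0..6.
The orbit structure of x ↦ 7x mod 27: 7 orbits of sizes [9, 9, 3, 3, 1, 1, 1].
27 − 7 = 20 transpositions; sign(π) = (−1)^20 = +1.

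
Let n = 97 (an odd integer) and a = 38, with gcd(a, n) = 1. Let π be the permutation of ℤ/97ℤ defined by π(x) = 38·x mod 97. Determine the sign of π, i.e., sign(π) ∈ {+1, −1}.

-1

Start at x=3: 3 → 17 → 64 → 7 → 72 → 20 → 81 → … (one orbit).
2 cycles of lengths [96, 1].
97 − 2 = 95 transpositions; sign(π) = (−1)^95 = -1.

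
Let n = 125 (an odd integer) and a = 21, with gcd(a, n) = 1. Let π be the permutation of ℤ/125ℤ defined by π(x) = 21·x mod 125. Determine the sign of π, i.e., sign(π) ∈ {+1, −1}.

+1

Trace 66: π^k(66) = [66, 11, 106, 101, 121, 41, 111] for k=0..6.
Cycle lengths of π_21 on ℤ/125ℤ: [25, 25, 25, 25, 5, 5, 5, 5, 1, 1, 1, 1, 1]; 13 cycles in total.
n − c = 125 − 13 = 112; sign = (−1)^112 = +1.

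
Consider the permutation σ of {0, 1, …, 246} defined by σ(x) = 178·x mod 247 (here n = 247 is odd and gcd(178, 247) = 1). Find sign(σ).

Trace 1: π^k(1) = [1, 178, 68] for k=0..2.
Decompose π into cycles: lengths [3, 3, 3, 3, 3, 3, 3, 3, 3, 3, 3, 3, 3, 3, 3, 3, 3, 3, 3, 3, 3, 3, 3, 3, 3, 3, 3, 3, 3, 3, 3, 3, 3, 3, 3, 3, 3, 3, 3, 3, 3, 3, 3, 3, 3, 3, 3, 3, 3, 3, 3, 3, 3, 3, 3, 3, 3, 3, 3, 3, 3, 3, 3, 3, 3, 3, 3, 3, 3, 3, 3, 3, 3, 3, 3, 3, 3, 3, 3, 3, 3, 3, 1] (83 cycles, including the fixed point 0).
n − c = 247 − 83 = 164; sign = (−1)^164 = +1.
Zolotarev: (178|247) = +1, matching the cycle-count sign.

+1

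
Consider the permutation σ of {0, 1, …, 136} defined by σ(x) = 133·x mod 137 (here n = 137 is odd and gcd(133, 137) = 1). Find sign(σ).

+1

Trace 88: π^k(88) = [88, 59, 38, 122, 60, 34, 1] for k=0..6.
The orbit structure of x ↦ 133x mod 137: 9 orbits of sizes [17, 17, 17, 17, 17, 17, 17, 17, 1].
137 − 9 = 128 transpositions; sign(π) = (−1)^128 = +1.
The Jacobi symbol (133|137) = +1 (Zolotarev) agrees.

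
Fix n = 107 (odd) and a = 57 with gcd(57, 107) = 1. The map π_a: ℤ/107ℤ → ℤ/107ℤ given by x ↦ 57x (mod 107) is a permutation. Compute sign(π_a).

Orbit of 61 under x↦57x: [61, 53, 25, 34, 12, 42, 40]… (length divides ord_107(57)).
Cycle lengths of π_57 on ℤ/107ℤ: [53, 53, 1]; 3 cycles in total.
sign(π) = (−1)^{n − #cycles} = (−1)^{107−3} = (−1)^104 = +1.
Check: (57/107) = +1 by Zolotarev.

+1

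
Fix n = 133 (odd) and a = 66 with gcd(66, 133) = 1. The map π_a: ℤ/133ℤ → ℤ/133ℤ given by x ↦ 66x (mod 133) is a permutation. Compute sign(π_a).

Trace 66: π^k(66) = [66, 100, 83, 25, 54, 106, 80] for k=0..6.
Cycle lengths of π_66 on ℤ/133ℤ: [18, 18, 18, 18, 18, 18, 9, 9, 6, 1]; 10 cycles in total.
With 10 cycles on 133 points, sign = (−1)^{133−10} = -1.
Zolotarev: (66|133) = -1, matching the cycle-count sign.

-1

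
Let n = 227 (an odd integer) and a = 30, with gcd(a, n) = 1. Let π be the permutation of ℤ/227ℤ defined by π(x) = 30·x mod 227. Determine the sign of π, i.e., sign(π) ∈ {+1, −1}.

Orbit of 121 under x↦30x: [121, 225, 167, 16, 26, 99, 19]… (length divides ord_227(30)).
Decompose π into cycles: lengths [113, 113, 1] (3 cycles, including the fixed point 0).
With 3 cycles on 227 points, sign = (−1)^{227−3} = +1.
Zolotarev: (30|227) = +1, matching the cycle-count sign.

+1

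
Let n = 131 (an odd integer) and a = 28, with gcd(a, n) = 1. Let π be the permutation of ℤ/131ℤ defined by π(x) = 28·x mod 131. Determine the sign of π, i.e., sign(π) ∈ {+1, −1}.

Start at x=11: 11 → 46 → 109 → 39 → 44 → 53 → 43 → … (one orbit).
3 cycles of lengths [65, 65, 1].
131 − 3 = 128 transpositions; sign(π) = (−1)^128 = +1.

+1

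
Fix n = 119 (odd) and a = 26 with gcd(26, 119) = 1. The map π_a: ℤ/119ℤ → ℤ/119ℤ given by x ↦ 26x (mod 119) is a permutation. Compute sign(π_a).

Trace 16: π^k(16) = [16, 59, 106, 19, 18, 111, 30] for k=0..6.
Cycle lengths of π_26 on ℤ/119ℤ: [24, 24, 24, 24, 8, 8, 6, 1]; 8 cycles in total.
sign(π) = (−1)^{n − #cycles} = (−1)^{119−8} = (−1)^111 = -1.

-1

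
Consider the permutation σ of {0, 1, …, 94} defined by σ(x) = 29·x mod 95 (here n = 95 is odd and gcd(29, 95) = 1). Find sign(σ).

-1

Trace 16: π^k(16) = [16, 84, 61, 59, 1, 29, 81] for k=0..6.
Decompose π into cycles: lengths [18, 18, 18, 18, 18, 2, 2, 1] (8 cycles, including the fixed point 0).
sign(π) = (−1)^{n − #cycles} = (−1)^{95−8} = (−1)^87 = -1.
Check: (29/95) = -1 by Zolotarev.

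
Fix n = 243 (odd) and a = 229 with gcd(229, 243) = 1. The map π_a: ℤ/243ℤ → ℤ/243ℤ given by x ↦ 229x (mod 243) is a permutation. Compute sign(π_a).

+1

Start at x=181: 181 → 139 → 241 → 28 → 94 → 142 → 199 → … (one orbit).
Decompose π into cycles: lengths [81, 81, 27, 27, 9, 9, 3, 3, 1, 1, 1] (11 cycles, including the fixed point 0).
n − c = 243 − 11 = 232; sign = (−1)^232 = +1.
(229|243)_J = +1 (Zolotarev's lemma cross-check).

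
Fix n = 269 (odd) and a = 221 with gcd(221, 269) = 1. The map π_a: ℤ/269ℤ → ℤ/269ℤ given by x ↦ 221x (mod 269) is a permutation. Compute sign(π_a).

Trace 261: π^k(261) = [261, 115, 129, 264, 240, 47, 165] for k=0..6.
π_221 has 2 disjoint cycles with lengths [268, 1] on {0,…,268}.
2 cycles on 269: each ℓ→(−1)^(ℓ−1), product (−1)^267 = -1.
The Jacobi symbol (221|269) = -1 (Zolotarev) agrees.

-1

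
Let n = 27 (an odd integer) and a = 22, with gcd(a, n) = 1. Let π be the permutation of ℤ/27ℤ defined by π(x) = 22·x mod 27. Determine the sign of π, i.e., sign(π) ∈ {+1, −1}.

Start at x=22: 22 → 25 → 10 → 4 → 7 → 19 → 13 → … (one orbit).
7 cycles of lengths [9, 9, 3, 3, 1, 1, 1].
With 7 cycles on 27 points, sign = (−1)^{27−7} = +1.

+1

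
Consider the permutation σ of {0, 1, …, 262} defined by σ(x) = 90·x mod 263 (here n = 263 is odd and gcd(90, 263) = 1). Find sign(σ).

-1

Orbit of 239 under x↦90x: [239, 207, 220, 75, 175, 233, 193]… (length divides ord_263(90)).
The orbit structure of x ↦ 90x mod 263: 2 orbits of sizes [262, 1].
With 2 cycles on 263 points, sign = (−1)^{263−2} = -1.
Check: (90/263) = -1 by Zolotarev.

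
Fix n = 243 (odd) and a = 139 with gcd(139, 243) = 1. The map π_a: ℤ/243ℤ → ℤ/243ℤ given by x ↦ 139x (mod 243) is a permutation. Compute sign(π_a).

+1

Trace 211: π^k(211) = [211, 169, 163, 58, 43, 145, 229] for k=0..6.
Decompose π into cycles: lengths [81, 81, 27, 27, 9, 9, 3, 3, 1, 1, 1] (11 cycles, including the fixed point 0).
With 11 cycles on 243 points, sign = (−1)^{243−11} = +1.
The Jacobi symbol (139|243) = +1 (Zolotarev) agrees.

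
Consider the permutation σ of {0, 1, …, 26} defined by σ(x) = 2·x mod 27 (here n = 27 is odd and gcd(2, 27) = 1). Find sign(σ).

-1

Trace 20: π^k(20) = [20, 13, 26, 25, 23, 19, 11] for k=0..6.
The orbit structure of x ↦ 2x mod 27: 4 orbits of sizes [18, 6, 2, 1].
27 − 4 = 23 transpositions; sign(π) = (−1)^23 = -1.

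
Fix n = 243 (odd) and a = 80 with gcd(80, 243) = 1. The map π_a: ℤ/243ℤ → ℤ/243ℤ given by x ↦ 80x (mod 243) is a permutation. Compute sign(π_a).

-1

Start at x=82: 82 → 242 → 163 → 161 → 1 → 80 → 82 (one orbit).
π_80 has 68 disjoint cycles with lengths [6, 6, 6, 6, 6, 6, 6, 6, 6, 6, 6, 6, 6, 6, 6, 6, 6, 6, 6, 6, 6, 6, 6, 6, 6, 6, 6, 2, 2, 2, 2, 2, 2, 2, 2, 2, 2, 2, 2, 2, 2, 2, 2, 2, 2, 2, 2, 2, 2, 2, 2, 2, 2, 2, 2, 2, 2, 2, 2, 2, 2, 2, 2, 2, 2, 2, 2, 1] on {0,…,242}.
sign(π) = (−1)^{n − #cycles} = (−1)^{243−68} = (−1)^175 = -1.
The Jacobi symbol (80|243) = -1 (Zolotarev) agrees.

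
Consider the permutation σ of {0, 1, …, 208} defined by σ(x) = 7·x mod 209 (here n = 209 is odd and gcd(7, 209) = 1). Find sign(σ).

-1

Trace 153: π^k(153) = [153, 26, 182, 20, 140, 144, 172] for k=0..6.
Decompose π into cycles: lengths [30, 30, 30, 30, 30, 30, 10, 3, 3, 3, 3, 3, 3, 1] (14 cycles, including the fixed point 0).
With 14 cycles on 209 points, sign = (−1)^{209−14} = -1.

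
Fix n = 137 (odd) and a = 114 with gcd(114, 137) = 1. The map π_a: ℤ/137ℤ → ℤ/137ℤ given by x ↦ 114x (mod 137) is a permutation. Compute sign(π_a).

-1

Start at x=54: 54 → 128 → 70 → 34 → 40 → 39 → 62 → … (one orbit).
Cycle type of π: 136 + 1; total 2 cycles.
Σ(ℓ_i−1) = 137−2 = 135; sign = (−1)^135 = -1.
The Jacobi symbol (114|137) = -1 (Zolotarev) agrees.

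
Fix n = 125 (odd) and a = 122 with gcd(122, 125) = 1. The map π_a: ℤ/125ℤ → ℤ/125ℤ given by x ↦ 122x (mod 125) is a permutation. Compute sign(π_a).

-1

Trace 54: π^k(54) = [54, 88, 111, 42, 124, 3, 116] for k=0..6.
4 cycles of lengths [100, 20, 4, 1].
sign(π) = (−1)^{n − #cycles} = (−1)^{125−4} = (−1)^121 = -1.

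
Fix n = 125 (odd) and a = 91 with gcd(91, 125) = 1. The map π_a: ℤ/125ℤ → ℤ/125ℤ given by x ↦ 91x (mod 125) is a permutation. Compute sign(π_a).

Orbit of 16 under x↦91x: [16, 81, 121, 11, 1, 91, 31]… (length divides ord_125(91)).
13 cycles of lengths [25, 25, 25, 25, 5, 5, 5, 5, 1, 1, 1, 1, 1].
n − c = 125 − 13 = 112; sign = (−1)^112 = +1.
Via Zolotarev, sign(π_{91}) = (91|125) = +1.

+1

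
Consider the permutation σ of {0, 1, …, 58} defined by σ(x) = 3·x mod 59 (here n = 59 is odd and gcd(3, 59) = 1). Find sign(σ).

+1

Start at x=36: 36 → 49 → 29 → 28 → 25 → 16 → 48 → … (one orbit).
Cycle type of π: 29×2 + 1; total 3 cycles.
n − c = 59 − 3 = 56; sign = (−1)^56 = +1.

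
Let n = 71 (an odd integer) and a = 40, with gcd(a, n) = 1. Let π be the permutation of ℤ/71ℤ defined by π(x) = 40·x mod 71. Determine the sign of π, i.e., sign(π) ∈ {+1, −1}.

Orbit of 8 under x↦40x: [8, 36, 20, 19, 50, 12, 54]… (length divides ord_71(40)).
Cycle lengths of π_40 on ℤ/71ℤ: [35, 35, 1]; 3 cycles in total.
Σ(ℓ_i−1) = 71−3 = 68; sign = (−1)^68 = +1.

+1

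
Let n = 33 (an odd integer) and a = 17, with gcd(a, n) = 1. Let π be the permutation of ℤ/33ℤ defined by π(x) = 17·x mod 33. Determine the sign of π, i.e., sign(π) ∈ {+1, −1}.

Start at x=32: 32 → 16 → 8 → 4 → 2 → 1 → 17 → … (one orbit).
Cycle lengths of π_17 on ℤ/33ℤ: [10, 10, 10, 2, 1]; 5 cycles in total.
sign(π) = (−1)^{n − #cycles} = (−1)^{33−5} = (−1)^28 = +1.
Via Zolotarev, sign(π_{17}) = (17|33) = +1.

+1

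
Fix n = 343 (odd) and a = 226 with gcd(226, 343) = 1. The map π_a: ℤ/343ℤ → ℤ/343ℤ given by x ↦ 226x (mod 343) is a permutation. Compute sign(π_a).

Orbit of 324 under x↦226x: [324, 165, 246, 30, 263, 99, 79]… (length divides ord_343(226)).
Cycle lengths of π_226 on ℤ/343ℤ: [21, 21, 21, 21, 21, 21, 21, 21, 21, 21, 21, 21, 21, 21, 3, 3, 3, 3, 3, 3, 3, 3, 3, 3, 3, 3, 3, 3, 3, 3, 1]; 31 cycles in total.
343 − 31 = 312 transpositions; sign(π) = (−1)^312 = +1.

+1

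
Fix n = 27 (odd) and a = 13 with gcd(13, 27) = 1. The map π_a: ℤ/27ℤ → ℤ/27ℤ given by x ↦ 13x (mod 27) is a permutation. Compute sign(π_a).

+1

Trace 7: π^k(7) = [7, 10, 22, 16, 19, 4, 25] for k=0..6.
7 cycles of lengths [9, 9, 3, 3, 1, 1, 1].
With 7 cycles on 27 points, sign = (−1)^{27−7} = +1.
The Jacobi symbol (13|27) = +1 (Zolotarev) agrees.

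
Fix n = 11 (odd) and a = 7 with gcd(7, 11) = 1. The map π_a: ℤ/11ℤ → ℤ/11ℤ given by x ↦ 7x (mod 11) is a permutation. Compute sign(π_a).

Trace 7: π^k(7) = [7, 5, 2, 3, 10, 4, 6] for k=0..6.
Cycle type of π: 10 + 1; total 2 cycles.
11 − 2 = 9 transpositions; sign(π) = (−1)^9 = -1.

-1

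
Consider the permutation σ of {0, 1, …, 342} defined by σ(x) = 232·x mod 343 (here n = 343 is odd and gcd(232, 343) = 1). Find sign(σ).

Start at x=155: 155 → 288 → 274 → 113 → 148 → 36 → 120 → … (one orbit).
Cycle lengths of π_232 on ℤ/343ℤ: [49, 49, 49, 49, 49, 49, 7, 7, 7, 7, 7, 7, 1, 1, 1, 1, 1, 1, 1]; 19 cycles in total.
343 − 19 = 324 transpositions; sign(π) = (−1)^324 = +1.

+1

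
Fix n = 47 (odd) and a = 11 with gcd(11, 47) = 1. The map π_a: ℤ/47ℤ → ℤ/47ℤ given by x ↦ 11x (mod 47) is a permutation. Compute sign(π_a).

Orbit of 30 under x↦11x: [30, 1, 11, 27, 15, 24, 29]… (length divides ord_47(11)).
Cycle lengths of π_11 on ℤ/47ℤ: [46, 1]; 2 cycles in total.
sign(π) = (−1)^{n − #cycles} = (−1)^{47−2} = (−1)^45 = -1.

-1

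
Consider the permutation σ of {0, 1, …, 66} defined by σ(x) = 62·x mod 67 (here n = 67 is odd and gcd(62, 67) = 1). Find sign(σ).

+1

Start at x=40: 40 → 1 → 62 → 25 → 9 → 22 → 24 → … (one orbit).
Cycle lengths of π_62 on ℤ/67ℤ: [11, 11, 11, 11, 11, 11, 1]; 7 cycles in total.
sign(π) = (−1)^{n − #cycles} = (−1)^{67−7} = (−1)^60 = +1.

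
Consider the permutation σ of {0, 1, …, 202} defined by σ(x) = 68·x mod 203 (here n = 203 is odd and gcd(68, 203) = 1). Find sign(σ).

Start at x=71: 71 → 159 → 53 → 153 → 51 → 17 → 141 → … (one orbit).
π_68 has 5 disjoint cycles with lengths [84, 84, 28, 6, 1] on {0,…,202}.
sign(π) = (−1)^{n − #cycles} = (−1)^{203−5} = (−1)^198 = +1.

+1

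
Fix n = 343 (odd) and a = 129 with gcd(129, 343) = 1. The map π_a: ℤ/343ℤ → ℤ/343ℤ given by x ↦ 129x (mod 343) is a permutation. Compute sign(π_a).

-1

Start at x=276: 276 → 275 → 146 → 312 → 117 → 1 → 129 → … (one orbit).
Decompose π into cycles: lengths [42, 42, 42, 42, 42, 42, 42, 6, 6, 6, 6, 6, 6, 6, 6, 1] (16 cycles, including the fixed point 0).
n − c = 343 − 16 = 327; sign = (−1)^327 = -1.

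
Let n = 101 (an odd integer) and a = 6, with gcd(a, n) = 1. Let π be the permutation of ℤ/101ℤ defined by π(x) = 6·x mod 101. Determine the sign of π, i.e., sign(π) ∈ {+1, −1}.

+1

Trace 6: π^k(6) = [6, 36, 14, 84, 100, 95, 65] for k=0..6.
π_6 has 11 disjoint cycles with lengths [10, 10, 10, 10, 10, 10, 10, 10, 10, 10, 1] on {0,…,100}.
sign(π) = (−1)^{n − #cycles} = (−1)^{101−11} = (−1)^90 = +1.
(6|101)_J = +1 (Zolotarev's lemma cross-check).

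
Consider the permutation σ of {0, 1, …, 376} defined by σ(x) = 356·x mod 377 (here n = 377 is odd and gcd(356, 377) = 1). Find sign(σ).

Orbit of 324 under x↦356x: [324, 359, 1, 356, 64, 164, 326]… (length divides ord_377(356)).
17 cycles of lengths [28, 28, 28, 28, 28, 28, 28, 28, 28, 28, 28, 28, 28, 4, 4, 4, 1].
sign(π) = (−1)^{n − #cycles} = (−1)^{377−17} = (−1)^360 = +1.

+1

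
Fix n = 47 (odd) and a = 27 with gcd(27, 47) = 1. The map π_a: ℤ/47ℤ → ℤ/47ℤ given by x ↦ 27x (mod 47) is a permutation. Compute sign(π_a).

Orbit of 8 under x↦27x: [8, 28, 4, 14, 2, 7, 1]… (length divides ord_47(27)).
Decompose π into cycles: lengths [23, 23, 1] (3 cycles, including the fixed point 0).
With 3 cycles on 47 points, sign = (−1)^{47−3} = +1.
The Jacobi symbol (27|47) = +1 (Zolotarev) agrees.

+1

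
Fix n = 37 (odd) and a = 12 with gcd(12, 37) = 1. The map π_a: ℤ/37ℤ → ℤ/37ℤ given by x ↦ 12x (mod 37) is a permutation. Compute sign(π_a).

Orbit of 1 under x↦12x: [1, 12, 33, 26, 16, 7, 10]… (length divides ord_37(12)).
Cycle type of π: 9×4 + 1; total 5 cycles.
Σ(ℓ_i−1) = 37−5 = 32; sign = (−1)^32 = +1.
Via Zolotarev, sign(π_{12}) = (12|37) = +1.

+1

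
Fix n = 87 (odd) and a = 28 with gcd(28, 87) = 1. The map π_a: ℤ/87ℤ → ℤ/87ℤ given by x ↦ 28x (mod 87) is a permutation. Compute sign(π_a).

+1

Trace 1: π^k(1) = [1, 28] for k=0..1.
Cycle type of π: 2×42 + 1×3; total 45 cycles.
With 45 cycles on 87 points, sign = (−1)^{87−45} = +1.
(28|87)_J = +1 (Zolotarev's lemma cross-check).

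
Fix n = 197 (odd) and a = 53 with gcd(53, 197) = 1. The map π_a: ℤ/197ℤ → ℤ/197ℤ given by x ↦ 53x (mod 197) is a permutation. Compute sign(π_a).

Orbit of 60 under x↦53x: [60, 28, 105, 49, 36, 135, 63]… (length divides ord_197(53)).
π_53 has 5 disjoint cycles with lengths [49, 49, 49, 49, 1] on {0,…,196}.
With 5 cycles on 197 points, sign = (−1)^{197−5} = +1.
Via Zolotarev, sign(π_{53}) = (53|197) = +1.

+1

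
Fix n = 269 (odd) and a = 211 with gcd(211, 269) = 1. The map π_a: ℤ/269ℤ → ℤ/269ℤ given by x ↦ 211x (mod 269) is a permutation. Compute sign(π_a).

Start at x=253: 253 → 121 → 245 → 47 → 233 → 205 → 215 → … (one orbit).
π_211 has 3 disjoint cycles with lengths [134, 134, 1] on {0,…,268}.
sign(π) = (−1)^{n − #cycles} = (−1)^{269−3} = (−1)^266 = +1.
Zolotarev: (211|269) = +1, matching the cycle-count sign.

+1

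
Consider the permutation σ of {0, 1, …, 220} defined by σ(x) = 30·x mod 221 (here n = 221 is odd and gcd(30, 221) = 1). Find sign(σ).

Start at x=38: 38 → 35 → 166 → 118 → 4 → 120 → 64 → … (one orbit).
π_30 has 23 disjoint cycles with lengths [12, 12, 12, 12, 12, 12, 12, 12, 12, 12, 12, 12, 12, 12, 12, 12, 6, 6, 4, 4, 4, 4, 1] on {0,…,220}.
Σ(ℓ_i−1) = 221−23 = 198; sign = (−1)^198 = +1.
The Jacobi symbol (30|221) = +1 (Zolotarev) agrees.

+1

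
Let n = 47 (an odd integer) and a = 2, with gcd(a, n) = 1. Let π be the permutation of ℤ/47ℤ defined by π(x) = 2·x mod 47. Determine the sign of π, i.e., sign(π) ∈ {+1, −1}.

+1

Trace 36: π^k(36) = [36, 25, 3, 6, 12, 24, 1] for k=0..6.
Decompose π into cycles: lengths [23, 23, 1] (3 cycles, including the fixed point 0).
n − c = 47 − 3 = 44; sign = (−1)^44 = +1.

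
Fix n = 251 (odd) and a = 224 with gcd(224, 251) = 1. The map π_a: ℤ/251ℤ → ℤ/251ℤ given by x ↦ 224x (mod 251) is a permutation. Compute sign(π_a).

Trace 38: π^k(38) = [38, 229, 92, 26, 51, 129, 31] for k=0..6.
Decompose π into cycles: lengths [250, 1] (2 cycles, including the fixed point 0).
sign(π) = (−1)^{n − #cycles} = (−1)^{251−2} = (−1)^249 = -1.
The Jacobi symbol (224|251) = -1 (Zolotarev) agrees.

-1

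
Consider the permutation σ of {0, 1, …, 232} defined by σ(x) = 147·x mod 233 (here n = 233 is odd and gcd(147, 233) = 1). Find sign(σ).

-1

Orbit of 216 under x↦147x: [216, 64, 88, 121, 79, 196, 153]… (length divides ord_233(147)).
2 cycles of lengths [232, 1].
sign(π) = (−1)^{n − #cycles} = (−1)^{233−2} = (−1)^231 = -1.
The Jacobi symbol (147|233) = -1 (Zolotarev) agrees.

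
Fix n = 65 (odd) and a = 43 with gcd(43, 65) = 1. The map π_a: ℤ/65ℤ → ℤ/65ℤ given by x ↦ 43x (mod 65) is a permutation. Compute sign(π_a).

-1

Orbit of 29 under x↦43x: [29, 12, 61, 23, 14, 17, 16]… (length divides ord_65(43)).
Cycle type of π: 12×4 + 6×2 + 4 + 1; total 8 cycles.
sign(π) = (−1)^{n − #cycles} = (−1)^{65−8} = (−1)^57 = -1.
(43|65)_J = -1 (Zolotarev's lemma cross-check).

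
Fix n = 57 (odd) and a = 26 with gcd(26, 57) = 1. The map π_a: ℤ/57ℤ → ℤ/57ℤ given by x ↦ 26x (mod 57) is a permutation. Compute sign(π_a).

-1

Trace 7: π^k(7) = [7, 11, 1, 26, 49, 20] for k=0..5.
Cycle lengths of π_26 on ℤ/57ℤ: [6, 6, 6, 6, 6, 6, 3, 3, 3, 3, 3, 3, 2, 1]; 14 cycles in total.
With 14 cycles on 57 points, sign = (−1)^{57−14} = -1.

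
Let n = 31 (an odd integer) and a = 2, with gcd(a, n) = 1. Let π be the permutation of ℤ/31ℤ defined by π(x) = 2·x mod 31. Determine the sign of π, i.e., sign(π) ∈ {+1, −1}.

Orbit of 1 under x↦2x: [1, 2, 4, 8, 16]… (length divides ord_31(2)).
Cycle type of π: 5×6 + 1; total 7 cycles.
With 7 cycles on 31 points, sign = (−1)^{31−7} = +1.

+1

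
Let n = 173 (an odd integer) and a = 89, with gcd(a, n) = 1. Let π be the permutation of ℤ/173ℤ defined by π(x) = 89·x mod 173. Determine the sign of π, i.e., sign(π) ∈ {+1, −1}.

+1

Trace 139: π^k(139) = [139, 88, 47, 31, 164, 64, 160] for k=0..6.
Cycle type of π: 86×2 + 1; total 3 cycles.
sign(π) = (−1)^{n − #cycles} = (−1)^{173−3} = (−1)^170 = +1.
Check: (89/173) = +1 by Zolotarev.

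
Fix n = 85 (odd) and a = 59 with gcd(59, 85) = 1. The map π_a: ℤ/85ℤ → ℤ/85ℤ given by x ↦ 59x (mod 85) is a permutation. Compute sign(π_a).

Orbit of 9 under x↦59x: [9, 21, 49, 1, 59, 81, 19]… (length divides ord_85(59)).
The orbit structure of x ↦ 59x mod 85: 13 orbits of sizes [8, 8, 8, 8, 8, 8, 8, 8, 8, 8, 2, 2, 1].
13 cycles on 85: each ℓ→(−1)^(ℓ−1), product (−1)^72 = +1.
Via Zolotarev, sign(π_{59}) = (59|85) = +1.

+1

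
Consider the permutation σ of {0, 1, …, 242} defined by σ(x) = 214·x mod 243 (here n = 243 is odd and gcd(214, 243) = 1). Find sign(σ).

Orbit of 181 under x↦214x: [181, 97, 103, 172, 115, 67, 1]… (length divides ord_243(214)).
π_214 has 11 disjoint cycles with lengths [81, 81, 27, 27, 9, 9, 3, 3, 1, 1, 1] on {0,…,242}.
11 cycles on 243: each ℓ→(−1)^(ℓ−1), product (−1)^232 = +1.
Check: (214/243) = +1 by Zolotarev.

+1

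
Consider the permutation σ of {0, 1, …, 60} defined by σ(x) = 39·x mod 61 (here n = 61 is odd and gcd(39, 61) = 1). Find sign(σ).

Start at x=19: 19 → 9 → 46 → 25 → 60 → 22 → 4 → … (one orbit).
π_39 has 3 disjoint cycles with lengths [30, 30, 1] on {0,…,60}.
3 cycles on 61: each ℓ→(−1)^(ℓ−1), product (−1)^58 = +1.
Zolotarev: (39|61) = +1, matching the cycle-count sign.

+1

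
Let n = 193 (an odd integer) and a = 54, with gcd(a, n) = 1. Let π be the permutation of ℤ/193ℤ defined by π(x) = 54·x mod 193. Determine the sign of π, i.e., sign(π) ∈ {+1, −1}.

Orbit of 93 under x↦54x: [93, 4, 23, 84, 97, 27, 107]… (length divides ord_193(54)).
π_54 has 3 disjoint cycles with lengths [96, 96, 1] on {0,…,192}.
sign(π) = (−1)^{n − #cycles} = (−1)^{193−3} = (−1)^190 = +1.

+1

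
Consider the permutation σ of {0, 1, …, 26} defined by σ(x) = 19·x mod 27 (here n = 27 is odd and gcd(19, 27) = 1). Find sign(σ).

Trace 10: π^k(10) = [10, 1, 19] for k=0..2.
The orbit structure of x ↦ 19x mod 27: 15 orbits of sizes [3, 3, 3, 3, 3, 3, 1, 1, 1, 1, 1, 1, 1, 1, 1].
sign(π) = (−1)^{n − #cycles} = (−1)^{27−15} = (−1)^12 = +1.
Zolotarev: (19|27) = +1, matching the cycle-count sign.

+1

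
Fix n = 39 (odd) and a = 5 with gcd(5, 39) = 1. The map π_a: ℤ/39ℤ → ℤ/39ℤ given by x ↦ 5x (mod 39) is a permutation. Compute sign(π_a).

+1

Start at x=8: 8 → 1 → 5 → 25 → 8 (one orbit).
The orbit structure of x ↦ 5x mod 39: 11 orbits of sizes [4, 4, 4, 4, 4, 4, 4, 4, 4, 2, 1].
Σ(ℓ_i−1) = 39−11 = 28; sign = (−1)^28 = +1.
Zolotarev: (5|39) = +1, matching the cycle-count sign.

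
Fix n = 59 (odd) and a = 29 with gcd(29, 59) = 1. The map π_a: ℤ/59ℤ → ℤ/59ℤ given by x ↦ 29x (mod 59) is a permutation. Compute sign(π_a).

+1

Orbit of 3 under x↦29x: [3, 28, 45, 7, 26, 46, 36]… (length divides ord_59(29)).
3 cycles of lengths [29, 29, 1].
sign(π) = (−1)^{n − #cycles} = (−1)^{59−3} = (−1)^56 = +1.
Check: (29/59) = +1 by Zolotarev.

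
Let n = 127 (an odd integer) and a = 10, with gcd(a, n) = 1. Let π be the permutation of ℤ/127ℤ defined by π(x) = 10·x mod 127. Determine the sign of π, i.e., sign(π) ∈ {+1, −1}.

-1

Trace 87: π^k(87) = [87, 108, 64, 5, 50, 119, 47] for k=0..6.
Cycle lengths of π_10 on ℤ/127ℤ: [42, 42, 42, 1]; 4 cycles in total.
127 − 4 = 123 transpositions; sign(π) = (−1)^123 = -1.
Zolotarev: (10|127) = -1, matching the cycle-count sign.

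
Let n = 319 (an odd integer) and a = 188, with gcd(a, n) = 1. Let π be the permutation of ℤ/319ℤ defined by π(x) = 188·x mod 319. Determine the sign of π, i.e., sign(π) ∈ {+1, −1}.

Start at x=23: 23 → 177 → 100 → 298 → 199 → 89 → 144 → … (one orbit).
Cycle type of π: 28×11 + 1×11; total 22 cycles.
319 − 22 = 297 transpositions; sign(π) = (−1)^297 = -1.
Via Zolotarev, sign(π_{188}) = (188|319) = -1.

-1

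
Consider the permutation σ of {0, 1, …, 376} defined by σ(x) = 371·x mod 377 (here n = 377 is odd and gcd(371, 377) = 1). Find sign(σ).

-1

Orbit of 373 under x↦371x: [373, 24, 233, 110, 94, 190, 368]… (length divides ord_377(371)).
Cycle type of π: 84×4 + 12 + 7×4 + 1; total 10 cycles.
n − c = 377 − 10 = 367; sign = (−1)^367 = -1.
Via Zolotarev, sign(π_{371}) = (371|377) = -1.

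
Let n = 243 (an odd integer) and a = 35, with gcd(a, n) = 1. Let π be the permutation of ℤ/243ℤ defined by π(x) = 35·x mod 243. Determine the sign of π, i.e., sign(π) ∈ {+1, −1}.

Orbit of 152 under x↦35x: [152, 217, 62, 226, 134, 73, 125]… (length divides ord_243(35)).
Cycle lengths of π_35 on ℤ/243ℤ: [54, 54, 54, 18, 18, 18, 6, 6, 6, 2, 2, 2, 2, 1]; 14 cycles in total.
With 14 cycles on 243 points, sign = (−1)^{243−14} = -1.
The Jacobi symbol (35|243) = -1 (Zolotarev) agrees.

-1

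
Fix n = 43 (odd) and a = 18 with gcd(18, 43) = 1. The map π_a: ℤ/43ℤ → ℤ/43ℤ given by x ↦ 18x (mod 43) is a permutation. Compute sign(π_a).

-1

Orbit of 26 under x↦18x: [26, 38, 39, 14, 37, 21, 34]… (length divides ord_43(18)).
Decompose π into cycles: lengths [42, 1] (2 cycles, including the fixed point 0).
2 cycles on 43: each ℓ→(−1)^(ℓ−1), product (−1)^41 = -1.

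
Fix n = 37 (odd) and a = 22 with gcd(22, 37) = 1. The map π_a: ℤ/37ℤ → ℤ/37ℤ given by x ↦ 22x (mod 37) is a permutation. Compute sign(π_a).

-1

Trace 2: π^k(2) = [2, 7, 6, 21, 18, 26, 17] for k=0..6.
The orbit structure of x ↦ 22x mod 37: 2 orbits of sizes [36, 1].
37 − 2 = 35 transpositions; sign(π) = (−1)^35 = -1.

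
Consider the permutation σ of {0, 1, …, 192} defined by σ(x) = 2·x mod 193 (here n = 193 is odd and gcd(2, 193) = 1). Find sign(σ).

+1

Trace 9: π^k(9) = [9, 18, 36, 72, 144, 95, 190] for k=0..6.
Cycle type of π: 96×2 + 1; total 3 cycles.
193 − 3 = 190 transpositions; sign(π) = (−1)^190 = +1.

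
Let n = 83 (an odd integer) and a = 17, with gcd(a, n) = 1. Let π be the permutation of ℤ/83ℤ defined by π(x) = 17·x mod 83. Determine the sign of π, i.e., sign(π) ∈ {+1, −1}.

Start at x=64: 64 → 9 → 70 → 28 → 61 → 41 → 33 → … (one orbit).
The orbit structure of x ↦ 17x mod 83: 3 orbits of sizes [41, 41, 1].
With 3 cycles on 83 points, sign = (−1)^{83−3} = +1.
Check: (17/83) = +1 by Zolotarev.

+1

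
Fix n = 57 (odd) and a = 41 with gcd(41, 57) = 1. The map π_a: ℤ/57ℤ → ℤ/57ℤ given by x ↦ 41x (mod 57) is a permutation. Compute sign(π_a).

Orbit of 4 under x↦41x: [4, 50, 55, 32, 1, 41, 28]… (length divides ord_57(41)).
Cycle type of π: 18×3 + 2 + 1; total 5 cycles.
Σ(ℓ_i−1) = 57−5 = 52; sign = (−1)^52 = +1.
Via Zolotarev, sign(π_{41}) = (41|57) = +1.

+1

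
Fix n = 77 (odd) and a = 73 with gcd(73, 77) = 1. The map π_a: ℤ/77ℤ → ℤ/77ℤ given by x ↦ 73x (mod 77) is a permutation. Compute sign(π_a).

Orbit of 53 under x↦73x: [53, 19, 1, 73, 16, 13, 25]… (length divides ord_77(73)).
π_73 has 5 disjoint cycles with lengths [30, 30, 10, 6, 1] on {0,…,76}.
With 5 cycles on 77 points, sign = (−1)^{77−5} = +1.
Check: (73/77) = +1 by Zolotarev.

+1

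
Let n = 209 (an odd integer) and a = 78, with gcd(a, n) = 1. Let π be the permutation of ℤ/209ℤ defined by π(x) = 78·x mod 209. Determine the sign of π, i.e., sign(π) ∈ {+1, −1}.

-1

Start at x=166: 166 → 199 → 56 → 188 → 34 → 144 → 155 → … (one orbit).
Cycle type of π: 18×11 + 1×11; total 22 cycles.
22 cycles on 209: each ℓ→(−1)^(ℓ−1), product (−1)^187 = -1.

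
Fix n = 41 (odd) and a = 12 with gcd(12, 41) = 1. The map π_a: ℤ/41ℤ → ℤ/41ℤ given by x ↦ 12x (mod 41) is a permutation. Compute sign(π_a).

Orbit of 28 under x↦12x: [28, 8, 14, 4, 7, 2, 24]… (length divides ord_41(12)).
π_12 has 2 disjoint cycles with lengths [40, 1] on {0,…,40}.
n − c = 41 − 2 = 39; sign = (−1)^39 = -1.

-1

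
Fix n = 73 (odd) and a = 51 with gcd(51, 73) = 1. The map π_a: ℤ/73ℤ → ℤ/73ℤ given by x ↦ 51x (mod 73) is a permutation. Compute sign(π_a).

-1

Orbit of 46 under x↦51x: [46, 10, 72, 22, 27, 63, 1]… (length divides ord_73(51)).
Cycle type of π: 8×9 + 1; total 10 cycles.
Σ(ℓ_i−1) = 73−10 = 63; sign = (−1)^63 = -1.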